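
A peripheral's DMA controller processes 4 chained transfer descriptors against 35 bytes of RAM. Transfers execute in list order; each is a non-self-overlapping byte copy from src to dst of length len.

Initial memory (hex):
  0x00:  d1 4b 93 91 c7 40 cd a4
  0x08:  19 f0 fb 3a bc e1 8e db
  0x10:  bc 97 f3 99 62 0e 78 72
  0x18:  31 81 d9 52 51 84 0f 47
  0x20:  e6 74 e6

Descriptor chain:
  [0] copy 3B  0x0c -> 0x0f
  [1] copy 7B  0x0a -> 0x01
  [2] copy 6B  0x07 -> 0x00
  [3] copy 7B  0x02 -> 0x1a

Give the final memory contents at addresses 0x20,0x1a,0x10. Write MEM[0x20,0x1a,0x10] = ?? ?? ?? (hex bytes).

MEM[0x20,0x1a,0x10] = 19 f0 e1

D0: mem[0x0f..0x11] <- [bc e1 8e]
D1: mem[0x01..0x07] <- [fb 3a bc e1 8e bc e1]
D2: mem[0x00..0x05] <- [e1 19 f0 fb 3a bc]
D3: mem[0x1a..0x20] <- [f0 fb 3a bc bc e1 19]
query mem[0x20]=0x19, mem[0x1a]=0xf0, mem[0x10]=0xe1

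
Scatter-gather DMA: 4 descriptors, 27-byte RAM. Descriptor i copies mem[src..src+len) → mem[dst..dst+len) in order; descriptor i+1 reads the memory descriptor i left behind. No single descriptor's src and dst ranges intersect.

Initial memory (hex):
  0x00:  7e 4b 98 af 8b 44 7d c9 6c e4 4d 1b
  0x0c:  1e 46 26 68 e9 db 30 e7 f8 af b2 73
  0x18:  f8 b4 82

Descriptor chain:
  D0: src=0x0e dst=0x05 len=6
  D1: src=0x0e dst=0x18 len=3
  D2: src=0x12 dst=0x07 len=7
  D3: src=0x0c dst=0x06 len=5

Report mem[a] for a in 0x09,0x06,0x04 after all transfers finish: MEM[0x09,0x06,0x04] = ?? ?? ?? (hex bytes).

[0] 0x0e->0x05 len=6 : 26 68 e9 db 30 e7
[1] 0x0e->0x18 len=3 : 26 68 e9
[2] 0x12->0x07 len=7 : 30 e7 f8 af b2 73 26
[3] 0x0c->0x06 len=5 : 73 26 26 68 e9
query mem[0x09]=0x68, mem[0x06]=0x73, mem[0x04]=0x8b

MEM[0x09,0x06,0x04] = 68 73 8b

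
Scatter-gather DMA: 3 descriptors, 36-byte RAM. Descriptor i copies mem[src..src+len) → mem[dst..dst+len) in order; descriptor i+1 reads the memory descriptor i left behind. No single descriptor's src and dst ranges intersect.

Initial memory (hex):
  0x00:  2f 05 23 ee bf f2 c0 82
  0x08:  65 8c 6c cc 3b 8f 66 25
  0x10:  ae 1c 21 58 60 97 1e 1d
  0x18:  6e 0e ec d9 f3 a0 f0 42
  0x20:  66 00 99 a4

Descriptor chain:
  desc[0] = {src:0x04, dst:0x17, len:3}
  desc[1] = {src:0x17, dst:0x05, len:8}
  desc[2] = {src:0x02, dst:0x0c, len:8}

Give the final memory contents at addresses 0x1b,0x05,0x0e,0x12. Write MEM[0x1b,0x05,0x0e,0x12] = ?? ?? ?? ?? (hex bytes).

MEM[0x1b,0x05,0x0e,0x12] = d9 bf bf ec

#0 dst[0x17+3] := {0xbf,0xf2,0xc0}
#1 dst[0x05+8] := {0xbf,0xf2,0xc0,0xec,0xd9,0xf3,0xa0,0xf0}
#2 dst[0x0c+8] := {0x23,0xee,0xbf,0xbf,0xf2,0xc0,0xec,0xd9}
query mem[0x1b]=0xd9, mem[0x05]=0xbf, mem[0x0e]=0xbf, mem[0x12]=0xec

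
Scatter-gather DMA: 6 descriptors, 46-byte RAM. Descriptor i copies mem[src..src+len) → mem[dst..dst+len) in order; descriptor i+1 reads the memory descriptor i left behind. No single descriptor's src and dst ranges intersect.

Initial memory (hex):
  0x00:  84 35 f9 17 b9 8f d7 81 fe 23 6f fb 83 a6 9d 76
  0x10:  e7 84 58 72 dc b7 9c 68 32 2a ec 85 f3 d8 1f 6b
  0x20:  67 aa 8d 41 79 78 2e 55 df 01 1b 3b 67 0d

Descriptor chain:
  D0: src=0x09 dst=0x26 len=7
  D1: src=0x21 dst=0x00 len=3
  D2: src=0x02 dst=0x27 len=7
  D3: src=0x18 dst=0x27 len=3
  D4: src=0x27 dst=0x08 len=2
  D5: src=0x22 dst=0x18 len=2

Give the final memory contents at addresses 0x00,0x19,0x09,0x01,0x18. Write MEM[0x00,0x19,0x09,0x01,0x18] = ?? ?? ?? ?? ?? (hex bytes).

MEM[0x00,0x19,0x09,0x01,0x18] = aa 41 2a 8d 8d

  after D0: wrote 7B at 0x26 = 236ffb83a69d76
  after D1: wrote 3B at 0x00 = aa8d41
  after D2: wrote 7B at 0x27 = 4117b98fd781fe
  after D3: wrote 3B at 0x27 = 322aec
  after D4: wrote 2B at 0x08 = 322a
  after D5: wrote 2B at 0x18 = 8d41
query mem[0x00]=0xaa, mem[0x19]=0x41, mem[0x09]=0x2a, mem[0x01]=0x8d, mem[0x18]=0x8d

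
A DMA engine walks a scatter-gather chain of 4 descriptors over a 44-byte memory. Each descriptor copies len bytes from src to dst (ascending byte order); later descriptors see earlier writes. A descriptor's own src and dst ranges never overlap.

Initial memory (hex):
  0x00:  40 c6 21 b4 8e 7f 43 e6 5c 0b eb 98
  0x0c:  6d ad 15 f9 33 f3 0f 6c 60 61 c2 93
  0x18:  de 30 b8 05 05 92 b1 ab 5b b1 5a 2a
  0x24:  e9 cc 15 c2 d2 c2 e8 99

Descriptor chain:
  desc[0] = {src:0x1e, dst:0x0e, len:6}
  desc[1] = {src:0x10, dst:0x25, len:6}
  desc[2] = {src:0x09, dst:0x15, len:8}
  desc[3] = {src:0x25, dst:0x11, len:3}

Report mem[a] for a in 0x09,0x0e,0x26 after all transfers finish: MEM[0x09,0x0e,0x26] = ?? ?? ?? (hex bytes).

  after D0: wrote 6B at 0x0e = b1ab5bb15a2a
  after D1: wrote 6B at 0x25 = 5bb15a2a6061
  after D2: wrote 8B at 0x15 = 0beb986dadb1ab5b
  after D3: wrote 3B at 0x11 = 5bb15a
query mem[0x09]=0x0b, mem[0x0e]=0xb1, mem[0x26]=0xb1

MEM[0x09,0x0e,0x26] = 0b b1 b1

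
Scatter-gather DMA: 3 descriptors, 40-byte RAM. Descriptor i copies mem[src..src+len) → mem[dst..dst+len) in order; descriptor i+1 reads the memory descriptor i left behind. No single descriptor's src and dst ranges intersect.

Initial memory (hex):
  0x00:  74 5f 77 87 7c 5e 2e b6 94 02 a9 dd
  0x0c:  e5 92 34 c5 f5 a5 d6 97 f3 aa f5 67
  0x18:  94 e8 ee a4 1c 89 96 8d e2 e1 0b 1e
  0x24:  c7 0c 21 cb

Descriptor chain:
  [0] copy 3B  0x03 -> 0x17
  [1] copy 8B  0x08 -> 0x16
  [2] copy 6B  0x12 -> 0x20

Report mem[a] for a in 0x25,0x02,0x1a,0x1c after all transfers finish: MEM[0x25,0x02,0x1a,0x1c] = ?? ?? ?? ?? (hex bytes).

MEM[0x25,0x02,0x1a,0x1c] = 02 77 e5 34

[0] 0x03->0x17 len=3 : 87 7c 5e
[1] 0x08->0x16 len=8 : 94 02 a9 dd e5 92 34 c5
[2] 0x12->0x20 len=6 : d6 97 f3 aa 94 02
query mem[0x25]=0x02, mem[0x02]=0x77, mem[0x1a]=0xe5, mem[0x1c]=0x34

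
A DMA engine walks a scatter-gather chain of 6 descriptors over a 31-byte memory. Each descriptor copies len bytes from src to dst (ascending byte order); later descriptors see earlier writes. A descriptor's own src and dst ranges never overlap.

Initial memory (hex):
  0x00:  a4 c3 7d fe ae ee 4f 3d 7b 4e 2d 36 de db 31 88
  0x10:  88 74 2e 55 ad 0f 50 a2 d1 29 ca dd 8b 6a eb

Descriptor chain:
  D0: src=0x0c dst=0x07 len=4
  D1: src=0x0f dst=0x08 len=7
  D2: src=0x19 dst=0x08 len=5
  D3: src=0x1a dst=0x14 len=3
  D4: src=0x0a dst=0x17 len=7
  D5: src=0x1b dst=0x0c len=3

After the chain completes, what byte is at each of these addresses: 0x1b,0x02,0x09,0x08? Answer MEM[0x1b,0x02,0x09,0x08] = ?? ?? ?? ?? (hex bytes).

[0] 0x0c->0x07 len=4 : de db 31 88
[1] 0x0f->0x08 len=7 : 88 88 74 2e 55 ad 0f
[2] 0x19->0x08 len=5 : 29 ca dd 8b 6a
[3] 0x1a->0x14 len=3 : ca dd 8b
[4] 0x0a->0x17 len=7 : dd 8b 6a ad 0f 88 88
[5] 0x1b->0x0c len=3 : 0f 88 88
query mem[0x1b]=0x0f, mem[0x02]=0x7d, mem[0x09]=0xca, mem[0x08]=0x29

MEM[0x1b,0x02,0x09,0x08] = 0f 7d ca 29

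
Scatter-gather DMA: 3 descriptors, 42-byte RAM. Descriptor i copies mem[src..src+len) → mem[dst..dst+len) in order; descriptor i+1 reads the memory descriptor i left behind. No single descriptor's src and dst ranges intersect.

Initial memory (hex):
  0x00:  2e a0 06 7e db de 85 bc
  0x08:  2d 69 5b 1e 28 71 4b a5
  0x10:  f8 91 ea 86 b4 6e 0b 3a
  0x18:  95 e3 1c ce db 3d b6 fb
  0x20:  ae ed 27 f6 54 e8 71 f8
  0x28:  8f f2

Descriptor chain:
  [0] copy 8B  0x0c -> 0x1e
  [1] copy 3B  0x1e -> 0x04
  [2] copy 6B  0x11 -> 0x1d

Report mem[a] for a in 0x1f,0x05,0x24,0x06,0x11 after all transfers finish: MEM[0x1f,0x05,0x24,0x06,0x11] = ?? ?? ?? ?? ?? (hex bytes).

  after D0: wrote 8B at 0x1e = 28714ba5f891ea86
  after D1: wrote 3B at 0x04 = 28714b
  after D2: wrote 6B at 0x1d = 91ea86b46e0b
query mem[0x1f]=0x86, mem[0x05]=0x71, mem[0x24]=0xea, mem[0x06]=0x4b, mem[0x11]=0x91

MEM[0x1f,0x05,0x24,0x06,0x11] = 86 71 ea 4b 91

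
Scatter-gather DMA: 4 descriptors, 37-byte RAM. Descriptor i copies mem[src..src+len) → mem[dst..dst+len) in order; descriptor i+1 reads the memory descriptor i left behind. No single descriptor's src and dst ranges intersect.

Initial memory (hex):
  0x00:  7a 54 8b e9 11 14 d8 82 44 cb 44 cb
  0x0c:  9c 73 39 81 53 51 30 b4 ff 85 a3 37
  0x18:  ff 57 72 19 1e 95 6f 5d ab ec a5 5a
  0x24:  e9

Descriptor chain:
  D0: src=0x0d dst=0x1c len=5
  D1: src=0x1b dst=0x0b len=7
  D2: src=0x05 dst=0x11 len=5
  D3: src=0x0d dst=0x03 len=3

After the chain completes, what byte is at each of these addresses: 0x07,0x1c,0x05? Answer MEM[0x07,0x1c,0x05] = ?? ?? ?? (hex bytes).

MEM[0x07,0x1c,0x05] = 82 73 53

#0 dst[0x1c+5] := {0x73,0x39,0x81,0x53,0x51}
#1 dst[0x0b+7] := {0x19,0x73,0x39,0x81,0x53,0x51,0xec}
#2 dst[0x11+5] := {0x14,0xd8,0x82,0x44,0xcb}
#3 dst[0x03+3] := {0x39,0x81,0x53}
query mem[0x07]=0x82, mem[0x1c]=0x73, mem[0x05]=0x53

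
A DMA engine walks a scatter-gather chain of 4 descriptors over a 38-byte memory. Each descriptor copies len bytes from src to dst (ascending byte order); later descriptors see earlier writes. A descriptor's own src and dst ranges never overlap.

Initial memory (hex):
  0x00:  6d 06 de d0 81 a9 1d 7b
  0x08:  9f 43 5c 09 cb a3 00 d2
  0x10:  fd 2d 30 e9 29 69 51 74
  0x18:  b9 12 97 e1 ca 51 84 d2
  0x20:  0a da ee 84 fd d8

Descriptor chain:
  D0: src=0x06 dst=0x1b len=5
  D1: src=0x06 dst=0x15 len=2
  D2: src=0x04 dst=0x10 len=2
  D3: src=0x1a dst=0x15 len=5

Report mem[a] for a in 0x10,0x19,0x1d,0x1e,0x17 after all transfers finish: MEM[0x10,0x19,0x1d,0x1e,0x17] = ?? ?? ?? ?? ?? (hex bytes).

MEM[0x10,0x19,0x1d,0x1e,0x17] = 81 43 9f 43 7b

D0: mem[0x1b..0x1f] <- [1d 7b 9f 43 5c]
D1: mem[0x15..0x16] <- [1d 7b]
D2: mem[0x10..0x11] <- [81 a9]
D3: mem[0x15..0x19] <- [97 1d 7b 9f 43]
query mem[0x10]=0x81, mem[0x19]=0x43, mem[0x1d]=0x9f, mem[0x1e]=0x43, mem[0x17]=0x7b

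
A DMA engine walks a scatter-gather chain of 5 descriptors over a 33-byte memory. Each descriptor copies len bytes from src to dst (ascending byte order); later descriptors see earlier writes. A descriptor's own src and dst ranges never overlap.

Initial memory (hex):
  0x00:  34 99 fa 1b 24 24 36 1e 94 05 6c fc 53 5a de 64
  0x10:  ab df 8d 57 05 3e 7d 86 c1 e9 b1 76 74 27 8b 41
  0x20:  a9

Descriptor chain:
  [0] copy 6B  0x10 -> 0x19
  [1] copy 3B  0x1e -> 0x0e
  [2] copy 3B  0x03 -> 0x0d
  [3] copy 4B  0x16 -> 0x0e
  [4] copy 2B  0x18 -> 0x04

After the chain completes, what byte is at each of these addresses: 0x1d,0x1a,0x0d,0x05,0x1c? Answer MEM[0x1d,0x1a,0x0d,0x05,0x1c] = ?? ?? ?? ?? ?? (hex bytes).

  after D0: wrote 6B at 0x19 = abdf8d57053e
  after D1: wrote 3B at 0x0e = 3e41a9
  after D2: wrote 3B at 0x0d = 1b2424
  after D3: wrote 4B at 0x0e = 7d86c1ab
  after D4: wrote 2B at 0x04 = c1ab
query mem[0x1d]=0x05, mem[0x1a]=0xdf, mem[0x0d]=0x1b, mem[0x05]=0xab, mem[0x1c]=0x57

MEM[0x1d,0x1a,0x0d,0x05,0x1c] = 05 df 1b ab 57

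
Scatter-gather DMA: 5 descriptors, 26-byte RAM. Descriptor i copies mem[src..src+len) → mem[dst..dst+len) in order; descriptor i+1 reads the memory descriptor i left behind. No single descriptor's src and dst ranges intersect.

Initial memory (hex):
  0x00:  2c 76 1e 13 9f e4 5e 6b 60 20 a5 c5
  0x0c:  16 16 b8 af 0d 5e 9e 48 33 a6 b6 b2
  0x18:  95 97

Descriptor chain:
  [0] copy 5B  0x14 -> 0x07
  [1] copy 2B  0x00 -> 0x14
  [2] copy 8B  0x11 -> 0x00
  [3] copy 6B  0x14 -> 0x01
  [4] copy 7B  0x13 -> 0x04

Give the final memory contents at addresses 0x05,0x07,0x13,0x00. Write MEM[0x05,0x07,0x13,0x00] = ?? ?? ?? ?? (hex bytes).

MEM[0x05,0x07,0x13,0x00] = 2c b6 48 5e

  after D0: wrote 5B at 0x07 = 33a6b6b295
  after D1: wrote 2B at 0x14 = 2c76
  after D2: wrote 8B at 0x00 = 5e9e482c76b6b295
  after D3: wrote 6B at 0x01 = 2c76b6b29597
  after D4: wrote 7B at 0x04 = 482c76b6b29597
query mem[0x05]=0x2c, mem[0x07]=0xb6, mem[0x13]=0x48, mem[0x00]=0x5e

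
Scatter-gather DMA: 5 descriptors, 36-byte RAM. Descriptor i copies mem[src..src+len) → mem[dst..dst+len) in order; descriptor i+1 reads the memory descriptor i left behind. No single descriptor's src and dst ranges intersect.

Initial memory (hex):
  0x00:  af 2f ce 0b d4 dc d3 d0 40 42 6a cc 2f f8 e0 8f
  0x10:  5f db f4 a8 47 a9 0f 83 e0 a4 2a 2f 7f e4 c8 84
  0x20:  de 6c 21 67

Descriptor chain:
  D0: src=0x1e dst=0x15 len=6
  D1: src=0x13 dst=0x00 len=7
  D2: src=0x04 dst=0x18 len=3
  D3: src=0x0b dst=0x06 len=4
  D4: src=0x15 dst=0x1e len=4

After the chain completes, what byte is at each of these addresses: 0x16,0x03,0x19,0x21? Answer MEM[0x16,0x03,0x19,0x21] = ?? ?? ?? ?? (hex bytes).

  after D0: wrote 6B at 0x15 = c884de6c2167
  after D1: wrote 7B at 0x00 = a847c884de6c21
  after D2: wrote 3B at 0x18 = de6c21
  after D3: wrote 4B at 0x06 = cc2ff8e0
  after D4: wrote 4B at 0x1e = c884dede
query mem[0x16]=0x84, mem[0x03]=0x84, mem[0x19]=0x6c, mem[0x21]=0xde

MEM[0x16,0x03,0x19,0x21] = 84 84 6c de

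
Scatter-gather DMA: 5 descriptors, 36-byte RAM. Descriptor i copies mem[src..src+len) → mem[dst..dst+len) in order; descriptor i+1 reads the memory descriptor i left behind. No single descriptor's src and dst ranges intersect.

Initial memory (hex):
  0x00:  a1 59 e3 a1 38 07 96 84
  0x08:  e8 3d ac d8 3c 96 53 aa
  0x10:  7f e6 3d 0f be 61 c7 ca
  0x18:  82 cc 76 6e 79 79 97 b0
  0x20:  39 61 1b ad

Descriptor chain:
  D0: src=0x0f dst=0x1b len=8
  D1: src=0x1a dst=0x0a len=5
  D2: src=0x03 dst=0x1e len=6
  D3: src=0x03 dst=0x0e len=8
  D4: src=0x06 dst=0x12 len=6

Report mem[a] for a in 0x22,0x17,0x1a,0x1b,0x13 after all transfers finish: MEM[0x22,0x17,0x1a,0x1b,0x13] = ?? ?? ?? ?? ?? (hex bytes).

MEM[0x22,0x17,0x1a,0x1b,0x13] = 84 aa 76 aa 84

  after D0: wrote 8B at 0x1b = aa7fe63d0fbe61c7
  after D1: wrote 5B at 0x0a = 76aa7fe63d
  after D2: wrote 6B at 0x1e = a138079684e8
  after D3: wrote 8B at 0x0e = a138079684e83d76
  after D4: wrote 6B at 0x12 = 9684e83d76aa
query mem[0x22]=0x84, mem[0x17]=0xaa, mem[0x1a]=0x76, mem[0x1b]=0xaa, mem[0x13]=0x84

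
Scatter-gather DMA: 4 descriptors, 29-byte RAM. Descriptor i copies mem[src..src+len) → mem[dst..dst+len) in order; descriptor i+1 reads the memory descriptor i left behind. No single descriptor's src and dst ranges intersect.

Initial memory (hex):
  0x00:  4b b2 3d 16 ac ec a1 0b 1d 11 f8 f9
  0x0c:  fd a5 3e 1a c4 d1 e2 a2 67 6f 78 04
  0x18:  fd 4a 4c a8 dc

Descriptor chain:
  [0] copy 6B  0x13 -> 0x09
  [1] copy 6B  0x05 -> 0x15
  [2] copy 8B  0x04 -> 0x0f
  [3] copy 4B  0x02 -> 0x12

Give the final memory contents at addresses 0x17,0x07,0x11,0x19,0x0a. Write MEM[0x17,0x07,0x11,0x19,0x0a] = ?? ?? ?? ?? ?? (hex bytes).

#0 dst[0x09+6] := {0xa2,0x67,0x6f,0x78,0x04,0xfd}
#1 dst[0x15+6] := {0xec,0xa1,0x0b,0x1d,0xa2,0x67}
#2 dst[0x0f+8] := {0xac,0xec,0xa1,0x0b,0x1d,0xa2,0x67,0x6f}
#3 dst[0x12+4] := {0x3d,0x16,0xac,0xec}
query mem[0x17]=0x0b, mem[0x07]=0x0b, mem[0x11]=0xa1, mem[0x19]=0xa2, mem[0x0a]=0x67

MEM[0x17,0x07,0x11,0x19,0x0a] = 0b 0b a1 a2 67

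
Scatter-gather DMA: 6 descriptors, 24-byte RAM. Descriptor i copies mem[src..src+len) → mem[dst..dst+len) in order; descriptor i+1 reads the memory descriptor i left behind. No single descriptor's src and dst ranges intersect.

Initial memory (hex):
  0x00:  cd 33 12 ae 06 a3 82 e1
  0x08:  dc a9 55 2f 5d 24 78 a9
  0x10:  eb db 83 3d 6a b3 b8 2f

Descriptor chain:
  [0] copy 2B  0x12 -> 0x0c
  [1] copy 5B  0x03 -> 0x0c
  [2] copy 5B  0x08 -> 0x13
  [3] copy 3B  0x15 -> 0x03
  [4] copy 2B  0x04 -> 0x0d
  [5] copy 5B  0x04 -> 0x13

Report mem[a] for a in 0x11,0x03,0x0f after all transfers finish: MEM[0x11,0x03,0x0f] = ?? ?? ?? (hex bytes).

[0] 0x12->0x0c len=2 : 83 3d
[1] 0x03->0x0c len=5 : ae 06 a3 82 e1
[2] 0x08->0x13 len=5 : dc a9 55 2f ae
[3] 0x15->0x03 len=3 : 55 2f ae
[4] 0x04->0x0d len=2 : 2f ae
[5] 0x04->0x13 len=5 : 2f ae 82 e1 dc
query mem[0x11]=0xdb, mem[0x03]=0x55, mem[0x0f]=0x82

MEM[0x11,0x03,0x0f] = db 55 82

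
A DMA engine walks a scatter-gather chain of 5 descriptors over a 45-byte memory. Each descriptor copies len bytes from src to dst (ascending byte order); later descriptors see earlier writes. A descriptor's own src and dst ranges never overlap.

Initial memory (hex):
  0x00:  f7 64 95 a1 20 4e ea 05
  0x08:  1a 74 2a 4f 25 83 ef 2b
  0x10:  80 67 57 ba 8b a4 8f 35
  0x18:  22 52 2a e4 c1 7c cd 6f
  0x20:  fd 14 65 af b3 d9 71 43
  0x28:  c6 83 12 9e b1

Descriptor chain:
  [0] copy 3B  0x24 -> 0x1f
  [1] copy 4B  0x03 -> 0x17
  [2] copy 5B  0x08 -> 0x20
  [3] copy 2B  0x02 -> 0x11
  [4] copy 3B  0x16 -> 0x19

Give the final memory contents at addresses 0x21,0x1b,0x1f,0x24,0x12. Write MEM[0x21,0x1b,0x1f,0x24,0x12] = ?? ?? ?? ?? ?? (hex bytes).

MEM[0x21,0x1b,0x1f,0x24,0x12] = 74 20 b3 25 a1

D0: mem[0x1f..0x21] <- [b3 d9 71]
D1: mem[0x17..0x1a] <- [a1 20 4e ea]
D2: mem[0x20..0x24] <- [1a 74 2a 4f 25]
D3: mem[0x11..0x12] <- [95 a1]
D4: mem[0x19..0x1b] <- [8f a1 20]
query mem[0x21]=0x74, mem[0x1b]=0x20, mem[0x1f]=0xb3, mem[0x24]=0x25, mem[0x12]=0xa1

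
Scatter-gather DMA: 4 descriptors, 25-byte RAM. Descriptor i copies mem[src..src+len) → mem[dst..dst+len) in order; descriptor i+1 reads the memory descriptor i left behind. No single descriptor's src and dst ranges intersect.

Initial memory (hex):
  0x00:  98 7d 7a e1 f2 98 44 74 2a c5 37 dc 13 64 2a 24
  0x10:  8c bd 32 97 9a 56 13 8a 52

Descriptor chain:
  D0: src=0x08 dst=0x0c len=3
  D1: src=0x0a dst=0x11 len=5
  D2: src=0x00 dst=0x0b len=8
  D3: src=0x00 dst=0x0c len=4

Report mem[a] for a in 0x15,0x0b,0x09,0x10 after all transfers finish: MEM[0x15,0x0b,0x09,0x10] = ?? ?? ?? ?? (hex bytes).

MEM[0x15,0x0b,0x09,0x10] = 37 98 c5 98

#0 dst[0x0c+3] := {0x2a,0xc5,0x37}
#1 dst[0x11+5] := {0x37,0xdc,0x2a,0xc5,0x37}
#2 dst[0x0b+8] := {0x98,0x7d,0x7a,0xe1,0xf2,0x98,0x44,0x74}
#3 dst[0x0c+4] := {0x98,0x7d,0x7a,0xe1}
query mem[0x15]=0x37, mem[0x0b]=0x98, mem[0x09]=0xc5, mem[0x10]=0x98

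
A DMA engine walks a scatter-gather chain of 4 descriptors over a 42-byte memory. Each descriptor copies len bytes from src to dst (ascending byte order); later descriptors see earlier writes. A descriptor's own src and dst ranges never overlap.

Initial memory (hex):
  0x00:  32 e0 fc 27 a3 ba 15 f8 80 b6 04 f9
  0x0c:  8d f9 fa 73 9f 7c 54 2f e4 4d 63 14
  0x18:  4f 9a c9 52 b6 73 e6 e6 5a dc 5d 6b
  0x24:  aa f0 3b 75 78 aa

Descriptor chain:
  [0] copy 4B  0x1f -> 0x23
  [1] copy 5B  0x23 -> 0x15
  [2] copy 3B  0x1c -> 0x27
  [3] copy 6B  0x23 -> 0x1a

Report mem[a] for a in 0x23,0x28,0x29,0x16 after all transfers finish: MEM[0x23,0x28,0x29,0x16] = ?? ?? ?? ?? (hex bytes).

MEM[0x23,0x28,0x29,0x16] = e6 73 e6 5a

  after D0: wrote 4B at 0x23 = e65adc5d
  after D1: wrote 5B at 0x15 = e65adc5d75
  after D2: wrote 3B at 0x27 = b673e6
  after D3: wrote 6B at 0x1a = e65adc5db673
query mem[0x23]=0xe6, mem[0x28]=0x73, mem[0x29]=0xe6, mem[0x16]=0x5a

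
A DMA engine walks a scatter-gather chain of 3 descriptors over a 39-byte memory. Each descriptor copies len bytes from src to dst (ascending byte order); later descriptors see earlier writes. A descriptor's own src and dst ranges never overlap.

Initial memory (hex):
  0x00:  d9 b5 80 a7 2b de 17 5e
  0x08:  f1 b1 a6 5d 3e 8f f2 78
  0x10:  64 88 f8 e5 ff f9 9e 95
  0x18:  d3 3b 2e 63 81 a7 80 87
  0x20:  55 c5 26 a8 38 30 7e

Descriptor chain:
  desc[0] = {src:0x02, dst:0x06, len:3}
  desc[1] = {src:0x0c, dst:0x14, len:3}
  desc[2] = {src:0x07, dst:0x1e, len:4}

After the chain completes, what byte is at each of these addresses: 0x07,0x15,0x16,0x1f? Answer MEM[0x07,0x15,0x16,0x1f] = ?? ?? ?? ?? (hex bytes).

  after D0: wrote 3B at 0x06 = 80a72b
  after D1: wrote 3B at 0x14 = 3e8ff2
  after D2: wrote 4B at 0x1e = a72bb1a6
query mem[0x07]=0xa7, mem[0x15]=0x8f, mem[0x16]=0xf2, mem[0x1f]=0x2b

MEM[0x07,0x15,0x16,0x1f] = a7 8f f2 2b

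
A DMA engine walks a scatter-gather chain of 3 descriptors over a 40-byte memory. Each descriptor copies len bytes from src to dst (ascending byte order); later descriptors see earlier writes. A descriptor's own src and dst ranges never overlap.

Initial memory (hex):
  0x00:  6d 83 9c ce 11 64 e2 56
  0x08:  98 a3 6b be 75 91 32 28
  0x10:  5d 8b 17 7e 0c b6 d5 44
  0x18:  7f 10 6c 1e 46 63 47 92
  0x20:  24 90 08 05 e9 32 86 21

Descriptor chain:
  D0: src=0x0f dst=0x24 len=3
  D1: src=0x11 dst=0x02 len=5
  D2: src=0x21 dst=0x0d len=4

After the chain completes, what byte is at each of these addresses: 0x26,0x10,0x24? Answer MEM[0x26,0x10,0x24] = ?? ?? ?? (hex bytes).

D0: mem[0x24..0x26] <- [28 5d 8b]
D1: mem[0x02..0x06] <- [8b 17 7e 0c b6]
D2: mem[0x0d..0x10] <- [90 08 05 28]
query mem[0x26]=0x8b, mem[0x10]=0x28, mem[0x24]=0x28

MEM[0x26,0x10,0x24] = 8b 28 28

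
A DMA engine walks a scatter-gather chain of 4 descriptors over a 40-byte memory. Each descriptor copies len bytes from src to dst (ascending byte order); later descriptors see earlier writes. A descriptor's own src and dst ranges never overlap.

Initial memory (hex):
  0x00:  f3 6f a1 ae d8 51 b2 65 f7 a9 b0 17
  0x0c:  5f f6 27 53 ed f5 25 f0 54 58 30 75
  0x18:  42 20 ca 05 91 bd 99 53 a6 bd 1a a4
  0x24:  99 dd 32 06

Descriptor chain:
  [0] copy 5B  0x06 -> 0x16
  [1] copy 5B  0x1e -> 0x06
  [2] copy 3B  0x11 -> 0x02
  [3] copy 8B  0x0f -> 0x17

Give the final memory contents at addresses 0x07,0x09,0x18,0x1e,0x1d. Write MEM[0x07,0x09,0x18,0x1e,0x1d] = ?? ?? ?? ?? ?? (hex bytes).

D0: mem[0x16..0x1a] <- [b2 65 f7 a9 b0]
D1: mem[0x06..0x0a] <- [99 53 a6 bd 1a]
D2: mem[0x02..0x04] <- [f5 25 f0]
D3: mem[0x17..0x1e] <- [53 ed f5 25 f0 54 58 b2]
query mem[0x07]=0x53, mem[0x09]=0xbd, mem[0x18]=0xed, mem[0x1e]=0xb2, mem[0x1d]=0x58

MEM[0x07,0x09,0x18,0x1e,0x1d] = 53 bd ed b2 58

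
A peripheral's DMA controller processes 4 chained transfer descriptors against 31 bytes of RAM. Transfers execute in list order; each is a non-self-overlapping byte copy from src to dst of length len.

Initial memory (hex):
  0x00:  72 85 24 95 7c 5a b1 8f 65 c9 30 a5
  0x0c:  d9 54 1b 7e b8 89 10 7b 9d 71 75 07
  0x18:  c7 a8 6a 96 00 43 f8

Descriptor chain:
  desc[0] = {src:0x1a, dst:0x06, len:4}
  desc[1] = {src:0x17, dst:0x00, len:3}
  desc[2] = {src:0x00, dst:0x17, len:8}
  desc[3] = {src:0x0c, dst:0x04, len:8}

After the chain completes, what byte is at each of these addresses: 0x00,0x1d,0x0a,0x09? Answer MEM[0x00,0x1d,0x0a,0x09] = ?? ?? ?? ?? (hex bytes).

MEM[0x00,0x1d,0x0a,0x09] = 07 6a 10 89

#0 dst[0x06+4] := {0x6a,0x96,0x00,0x43}
#1 dst[0x00+3] := {0x07,0xc7,0xa8}
#2 dst[0x17+8] := {0x07,0xc7,0xa8,0x95,0x7c,0x5a,0x6a,0x96}
#3 dst[0x04+8] := {0xd9,0x54,0x1b,0x7e,0xb8,0x89,0x10,0x7b}
query mem[0x00]=0x07, mem[0x1d]=0x6a, mem[0x0a]=0x10, mem[0x09]=0x89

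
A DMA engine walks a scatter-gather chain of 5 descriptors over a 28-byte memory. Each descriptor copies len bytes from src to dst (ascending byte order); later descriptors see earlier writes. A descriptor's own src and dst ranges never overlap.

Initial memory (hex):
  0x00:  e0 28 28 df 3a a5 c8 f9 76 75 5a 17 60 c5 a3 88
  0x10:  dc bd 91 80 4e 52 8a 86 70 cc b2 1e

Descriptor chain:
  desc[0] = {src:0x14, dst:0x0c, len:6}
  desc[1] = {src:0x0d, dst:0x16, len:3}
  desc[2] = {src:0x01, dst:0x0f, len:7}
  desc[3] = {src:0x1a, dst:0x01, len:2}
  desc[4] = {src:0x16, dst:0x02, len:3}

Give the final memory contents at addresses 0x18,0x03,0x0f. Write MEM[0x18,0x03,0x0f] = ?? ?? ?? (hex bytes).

MEM[0x18,0x03,0x0f] = 86 8a 28

[0] 0x14->0x0c len=6 : 4e 52 8a 86 70 cc
[1] 0x0d->0x16 len=3 : 52 8a 86
[2] 0x01->0x0f len=7 : 28 28 df 3a a5 c8 f9
[3] 0x1a->0x01 len=2 : b2 1e
[4] 0x16->0x02 len=3 : 52 8a 86
query mem[0x18]=0x86, mem[0x03]=0x8a, mem[0x0f]=0x28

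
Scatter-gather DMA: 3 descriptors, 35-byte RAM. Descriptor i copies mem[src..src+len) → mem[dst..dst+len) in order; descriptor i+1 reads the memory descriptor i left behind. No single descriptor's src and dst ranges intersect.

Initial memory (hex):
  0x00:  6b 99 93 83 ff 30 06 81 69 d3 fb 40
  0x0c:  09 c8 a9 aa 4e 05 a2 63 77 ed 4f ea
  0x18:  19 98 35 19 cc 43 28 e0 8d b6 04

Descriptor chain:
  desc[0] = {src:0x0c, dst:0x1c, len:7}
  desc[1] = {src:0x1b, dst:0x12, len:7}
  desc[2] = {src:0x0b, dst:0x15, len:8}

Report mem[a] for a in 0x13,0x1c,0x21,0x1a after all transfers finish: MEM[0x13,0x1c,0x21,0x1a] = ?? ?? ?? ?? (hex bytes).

#0 dst[0x1c+7] := {0x09,0xc8,0xa9,0xaa,0x4e,0x05,0xa2}
#1 dst[0x12+7] := {0x19,0x09,0xc8,0xa9,0xaa,0x4e,0x05}
#2 dst[0x15+8] := {0x40,0x09,0xc8,0xa9,0xaa,0x4e,0x05,0x19}
query mem[0x13]=0x09, mem[0x1c]=0x19, mem[0x21]=0x05, mem[0x1a]=0x4e

MEM[0x13,0x1c,0x21,0x1a] = 09 19 05 4e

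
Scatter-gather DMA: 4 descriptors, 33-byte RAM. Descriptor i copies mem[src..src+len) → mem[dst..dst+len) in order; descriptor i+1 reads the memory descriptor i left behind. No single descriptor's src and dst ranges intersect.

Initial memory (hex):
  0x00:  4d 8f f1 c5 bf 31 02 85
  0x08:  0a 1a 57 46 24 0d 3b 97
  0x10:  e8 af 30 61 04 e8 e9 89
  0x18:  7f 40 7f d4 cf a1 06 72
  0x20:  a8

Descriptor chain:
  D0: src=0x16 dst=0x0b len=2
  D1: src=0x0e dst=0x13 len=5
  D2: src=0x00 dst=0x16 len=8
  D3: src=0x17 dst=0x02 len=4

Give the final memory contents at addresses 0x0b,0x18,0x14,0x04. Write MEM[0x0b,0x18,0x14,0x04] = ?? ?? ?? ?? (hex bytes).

MEM[0x0b,0x18,0x14,0x04] = e9 f1 97 c5

#0 dst[0x0b+2] := {0xe9,0x89}
#1 dst[0x13+5] := {0x3b,0x97,0xe8,0xaf,0x30}
#2 dst[0x16+8] := {0x4d,0x8f,0xf1,0xc5,0xbf,0x31,0x02,0x85}
#3 dst[0x02+4] := {0x8f,0xf1,0xc5,0xbf}
query mem[0x0b]=0xe9, mem[0x18]=0xf1, mem[0x14]=0x97, mem[0x04]=0xc5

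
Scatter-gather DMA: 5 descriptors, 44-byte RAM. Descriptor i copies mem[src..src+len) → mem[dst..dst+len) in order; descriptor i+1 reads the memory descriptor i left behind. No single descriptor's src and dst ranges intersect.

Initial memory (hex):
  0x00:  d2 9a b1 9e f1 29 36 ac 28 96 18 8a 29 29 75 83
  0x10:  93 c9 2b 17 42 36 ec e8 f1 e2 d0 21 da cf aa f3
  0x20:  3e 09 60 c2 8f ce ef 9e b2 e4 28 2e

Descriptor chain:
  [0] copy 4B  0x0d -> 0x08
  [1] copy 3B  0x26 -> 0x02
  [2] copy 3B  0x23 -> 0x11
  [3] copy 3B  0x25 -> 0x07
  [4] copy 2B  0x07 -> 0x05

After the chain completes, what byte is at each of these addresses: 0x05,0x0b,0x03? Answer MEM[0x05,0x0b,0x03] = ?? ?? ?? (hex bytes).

MEM[0x05,0x0b,0x03] = ce 93 9e

[0] 0x0d->0x08 len=4 : 29 75 83 93
[1] 0x26->0x02 len=3 : ef 9e b2
[2] 0x23->0x11 len=3 : c2 8f ce
[3] 0x25->0x07 len=3 : ce ef 9e
[4] 0x07->0x05 len=2 : ce ef
query mem[0x05]=0xce, mem[0x0b]=0x93, mem[0x03]=0x9e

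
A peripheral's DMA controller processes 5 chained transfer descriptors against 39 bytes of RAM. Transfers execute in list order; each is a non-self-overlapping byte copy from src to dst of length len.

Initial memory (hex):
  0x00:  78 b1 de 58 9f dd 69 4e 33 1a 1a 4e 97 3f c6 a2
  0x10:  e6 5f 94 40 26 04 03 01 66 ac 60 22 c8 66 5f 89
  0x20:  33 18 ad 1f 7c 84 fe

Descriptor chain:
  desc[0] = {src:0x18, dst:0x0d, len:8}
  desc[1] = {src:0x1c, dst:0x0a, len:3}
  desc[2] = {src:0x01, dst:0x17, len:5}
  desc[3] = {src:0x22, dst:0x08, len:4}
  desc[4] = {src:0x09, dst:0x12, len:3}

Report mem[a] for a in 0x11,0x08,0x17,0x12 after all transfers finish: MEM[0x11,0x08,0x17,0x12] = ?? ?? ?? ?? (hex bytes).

  after D0: wrote 8B at 0x0d = 66ac6022c8665f89
  after D1: wrote 3B at 0x0a = c8665f
  after D2: wrote 5B at 0x17 = b1de589fdd
  after D3: wrote 4B at 0x08 = ad1f7c84
  after D4: wrote 3B at 0x12 = 1f7c84
query mem[0x11]=0xc8, mem[0x08]=0xad, mem[0x17]=0xb1, mem[0x12]=0x1f

MEM[0x11,0x08,0x17,0x12] = c8 ad b1 1f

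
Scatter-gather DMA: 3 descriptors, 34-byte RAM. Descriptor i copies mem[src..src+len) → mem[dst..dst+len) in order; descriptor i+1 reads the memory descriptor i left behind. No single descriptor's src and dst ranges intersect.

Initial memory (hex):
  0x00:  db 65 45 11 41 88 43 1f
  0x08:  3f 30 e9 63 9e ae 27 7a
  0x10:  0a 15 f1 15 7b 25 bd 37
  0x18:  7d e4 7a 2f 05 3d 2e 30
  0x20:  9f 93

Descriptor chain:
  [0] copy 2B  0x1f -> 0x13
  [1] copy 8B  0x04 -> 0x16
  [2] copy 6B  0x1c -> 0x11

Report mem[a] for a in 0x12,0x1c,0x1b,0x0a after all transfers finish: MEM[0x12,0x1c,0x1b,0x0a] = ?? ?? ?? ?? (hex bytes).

  after D0: wrote 2B at 0x13 = 309f
  after D1: wrote 8B at 0x16 = 4188431f3f30e963
  after D2: wrote 6B at 0x11 = e9632e309f93
query mem[0x12]=0x63, mem[0x1c]=0xe9, mem[0x1b]=0x30, mem[0x0a]=0xe9

MEM[0x12,0x1c,0x1b,0x0a] = 63 e9 30 e9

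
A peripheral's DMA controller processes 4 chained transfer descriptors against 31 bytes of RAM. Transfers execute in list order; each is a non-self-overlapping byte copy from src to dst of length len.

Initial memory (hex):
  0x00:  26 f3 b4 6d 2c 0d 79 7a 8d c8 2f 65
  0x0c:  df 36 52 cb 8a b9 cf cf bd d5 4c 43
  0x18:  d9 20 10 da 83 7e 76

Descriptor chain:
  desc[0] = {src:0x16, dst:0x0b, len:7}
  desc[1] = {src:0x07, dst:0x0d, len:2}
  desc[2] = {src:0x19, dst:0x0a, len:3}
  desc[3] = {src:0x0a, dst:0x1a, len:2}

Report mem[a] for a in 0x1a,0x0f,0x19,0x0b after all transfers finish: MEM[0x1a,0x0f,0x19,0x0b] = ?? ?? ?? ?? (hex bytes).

MEM[0x1a,0x0f,0x19,0x0b] = 20 10 20 10

[0] 0x16->0x0b len=7 : 4c 43 d9 20 10 da 83
[1] 0x07->0x0d len=2 : 7a 8d
[2] 0x19->0x0a len=3 : 20 10 da
[3] 0x0a->0x1a len=2 : 20 10
query mem[0x1a]=0x20, mem[0x0f]=0x10, mem[0x19]=0x20, mem[0x0b]=0x10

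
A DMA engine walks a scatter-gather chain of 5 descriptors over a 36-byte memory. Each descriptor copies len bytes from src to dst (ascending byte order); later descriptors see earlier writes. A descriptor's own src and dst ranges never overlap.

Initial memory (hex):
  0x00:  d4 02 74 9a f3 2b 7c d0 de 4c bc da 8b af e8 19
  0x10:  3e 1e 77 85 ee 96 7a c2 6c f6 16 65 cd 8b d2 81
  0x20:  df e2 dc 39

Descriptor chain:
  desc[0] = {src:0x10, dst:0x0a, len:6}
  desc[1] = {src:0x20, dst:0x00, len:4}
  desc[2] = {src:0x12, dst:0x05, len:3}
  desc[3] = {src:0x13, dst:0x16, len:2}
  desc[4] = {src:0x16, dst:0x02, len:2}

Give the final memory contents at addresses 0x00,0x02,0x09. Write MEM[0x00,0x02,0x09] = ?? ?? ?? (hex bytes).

  after D0: wrote 6B at 0x0a = 3e1e7785ee96
  after D1: wrote 4B at 0x00 = dfe2dc39
  after D2: wrote 3B at 0x05 = 7785ee
  after D3: wrote 2B at 0x16 = 85ee
  after D4: wrote 2B at 0x02 = 85ee
query mem[0x00]=0xdf, mem[0x02]=0x85, mem[0x09]=0x4c

MEM[0x00,0x02,0x09] = df 85 4c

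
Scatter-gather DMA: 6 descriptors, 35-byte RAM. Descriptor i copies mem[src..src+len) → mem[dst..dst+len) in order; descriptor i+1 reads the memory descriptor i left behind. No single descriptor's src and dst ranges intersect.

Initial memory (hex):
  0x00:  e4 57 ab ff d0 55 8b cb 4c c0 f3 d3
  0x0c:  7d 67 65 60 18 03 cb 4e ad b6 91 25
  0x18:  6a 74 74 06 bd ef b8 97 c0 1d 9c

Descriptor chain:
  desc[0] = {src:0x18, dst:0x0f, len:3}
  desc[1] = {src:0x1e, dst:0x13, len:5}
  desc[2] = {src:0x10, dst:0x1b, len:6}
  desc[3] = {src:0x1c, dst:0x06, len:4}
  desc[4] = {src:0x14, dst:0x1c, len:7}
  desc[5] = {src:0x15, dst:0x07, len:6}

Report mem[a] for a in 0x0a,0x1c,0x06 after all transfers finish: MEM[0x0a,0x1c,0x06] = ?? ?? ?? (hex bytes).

#0 dst[0x0f+3] := {0x6a,0x74,0x74}
#1 dst[0x13+5] := {0xb8,0x97,0xc0,0x1d,0x9c}
#2 dst[0x1b+6] := {0x74,0x74,0xcb,0xb8,0x97,0xc0}
#3 dst[0x06+4] := {0x74,0xcb,0xb8,0x97}
#4 dst[0x1c+7] := {0x97,0xc0,0x1d,0x9c,0x6a,0x74,0x74}
#5 dst[0x07+6] := {0xc0,0x1d,0x9c,0x6a,0x74,0x74}
query mem[0x0a]=0x6a, mem[0x1c]=0x97, mem[0x06]=0x74

MEM[0x0a,0x1c,0x06] = 6a 97 74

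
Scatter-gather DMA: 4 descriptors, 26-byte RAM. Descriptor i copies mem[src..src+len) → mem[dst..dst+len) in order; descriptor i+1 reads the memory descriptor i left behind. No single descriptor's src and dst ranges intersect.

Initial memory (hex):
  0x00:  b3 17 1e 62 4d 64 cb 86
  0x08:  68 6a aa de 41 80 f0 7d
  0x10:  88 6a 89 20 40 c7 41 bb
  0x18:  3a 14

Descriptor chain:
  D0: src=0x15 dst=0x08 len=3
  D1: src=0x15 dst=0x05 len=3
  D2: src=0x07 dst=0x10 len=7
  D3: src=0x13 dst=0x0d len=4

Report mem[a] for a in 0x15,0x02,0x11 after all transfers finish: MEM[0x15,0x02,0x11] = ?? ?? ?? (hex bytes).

MEM[0x15,0x02,0x11] = 41 1e c7

D0: mem[0x08..0x0a] <- [c7 41 bb]
D1: mem[0x05..0x07] <- [c7 41 bb]
D2: mem[0x10..0x16] <- [bb c7 41 bb de 41 80]
D3: mem[0x0d..0x10] <- [bb de 41 80]
query mem[0x15]=0x41, mem[0x02]=0x1e, mem[0x11]=0xc7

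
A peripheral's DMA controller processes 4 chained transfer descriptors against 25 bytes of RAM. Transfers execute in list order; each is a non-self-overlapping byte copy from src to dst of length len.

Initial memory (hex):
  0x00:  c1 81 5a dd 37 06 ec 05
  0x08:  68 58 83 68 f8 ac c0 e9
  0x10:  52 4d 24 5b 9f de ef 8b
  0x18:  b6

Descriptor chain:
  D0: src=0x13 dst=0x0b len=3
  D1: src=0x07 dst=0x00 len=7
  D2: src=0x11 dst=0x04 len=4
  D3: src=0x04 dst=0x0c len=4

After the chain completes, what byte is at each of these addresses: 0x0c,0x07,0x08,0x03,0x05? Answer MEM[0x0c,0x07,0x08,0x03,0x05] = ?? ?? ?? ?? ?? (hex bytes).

MEM[0x0c,0x07,0x08,0x03,0x05] = 4d 9f 68 83 24

#0 dst[0x0b+3] := {0x5b,0x9f,0xde}
#1 dst[0x00+7] := {0x05,0x68,0x58,0x83,0x5b,0x9f,0xde}
#2 dst[0x04+4] := {0x4d,0x24,0x5b,0x9f}
#3 dst[0x0c+4] := {0x4d,0x24,0x5b,0x9f}
query mem[0x0c]=0x4d, mem[0x07]=0x9f, mem[0x08]=0x68, mem[0x03]=0x83, mem[0x05]=0x24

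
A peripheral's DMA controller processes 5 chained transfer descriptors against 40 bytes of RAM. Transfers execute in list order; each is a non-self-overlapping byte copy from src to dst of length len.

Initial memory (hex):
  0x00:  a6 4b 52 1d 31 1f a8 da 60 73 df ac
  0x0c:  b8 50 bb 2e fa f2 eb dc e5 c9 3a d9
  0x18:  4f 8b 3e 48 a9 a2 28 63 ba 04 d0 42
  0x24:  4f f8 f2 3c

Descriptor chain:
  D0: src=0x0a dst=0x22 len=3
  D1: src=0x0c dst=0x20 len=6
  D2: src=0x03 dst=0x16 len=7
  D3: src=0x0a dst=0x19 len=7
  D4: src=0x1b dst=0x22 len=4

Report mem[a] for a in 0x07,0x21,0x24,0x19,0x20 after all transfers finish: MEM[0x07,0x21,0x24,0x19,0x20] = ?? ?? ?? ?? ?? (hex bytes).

MEM[0x07,0x21,0x24,0x19,0x20] = da 50 bb df b8

[0] 0x0a->0x22 len=3 : df ac b8
[1] 0x0c->0x20 len=6 : b8 50 bb 2e fa f2
[2] 0x03->0x16 len=7 : 1d 31 1f a8 da 60 73
[3] 0x0a->0x19 len=7 : df ac b8 50 bb 2e fa
[4] 0x1b->0x22 len=4 : b8 50 bb 2e
query mem[0x07]=0xda, mem[0x21]=0x50, mem[0x24]=0xbb, mem[0x19]=0xdf, mem[0x20]=0xb8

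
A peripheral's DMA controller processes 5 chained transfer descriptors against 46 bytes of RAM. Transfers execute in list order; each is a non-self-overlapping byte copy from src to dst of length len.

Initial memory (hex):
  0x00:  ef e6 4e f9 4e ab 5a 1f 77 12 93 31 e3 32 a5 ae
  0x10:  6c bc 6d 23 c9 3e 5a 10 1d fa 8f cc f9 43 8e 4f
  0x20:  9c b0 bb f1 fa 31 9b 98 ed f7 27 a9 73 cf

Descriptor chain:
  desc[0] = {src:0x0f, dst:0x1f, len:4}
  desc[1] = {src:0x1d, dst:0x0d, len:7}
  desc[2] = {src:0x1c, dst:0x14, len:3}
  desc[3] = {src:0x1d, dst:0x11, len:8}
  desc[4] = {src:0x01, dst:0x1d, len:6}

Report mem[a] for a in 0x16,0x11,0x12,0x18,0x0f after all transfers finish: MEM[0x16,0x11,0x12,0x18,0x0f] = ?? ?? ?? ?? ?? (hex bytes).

#0 dst[0x1f+4] := {0xae,0x6c,0xbc,0x6d}
#1 dst[0x0d+7] := {0x43,0x8e,0xae,0x6c,0xbc,0x6d,0xf1}
#2 dst[0x14+3] := {0xf9,0x43,0x8e}
#3 dst[0x11+8] := {0x43,0x8e,0xae,0x6c,0xbc,0x6d,0xf1,0xfa}
#4 dst[0x1d+6] := {0xe6,0x4e,0xf9,0x4e,0xab,0x5a}
query mem[0x16]=0x6d, mem[0x11]=0x43, mem[0x12]=0x8e, mem[0x18]=0xfa, mem[0x0f]=0xae

MEM[0x16,0x11,0x12,0x18,0x0f] = 6d 43 8e fa ae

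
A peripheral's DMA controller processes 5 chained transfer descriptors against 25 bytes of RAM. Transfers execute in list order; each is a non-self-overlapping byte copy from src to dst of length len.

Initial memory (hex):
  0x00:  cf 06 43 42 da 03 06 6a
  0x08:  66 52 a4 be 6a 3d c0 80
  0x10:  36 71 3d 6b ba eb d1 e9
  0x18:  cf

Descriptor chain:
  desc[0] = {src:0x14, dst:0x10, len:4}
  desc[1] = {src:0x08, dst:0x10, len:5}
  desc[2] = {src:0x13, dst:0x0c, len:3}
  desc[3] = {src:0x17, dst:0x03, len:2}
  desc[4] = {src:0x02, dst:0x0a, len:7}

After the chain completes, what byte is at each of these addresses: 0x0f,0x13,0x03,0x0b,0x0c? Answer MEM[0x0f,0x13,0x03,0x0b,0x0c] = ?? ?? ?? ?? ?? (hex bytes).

  after D0: wrote 4B at 0x10 = baebd1e9
  after D1: wrote 5B at 0x10 = 6652a4be6a
  after D2: wrote 3B at 0x0c = be6aeb
  after D3: wrote 2B at 0x03 = e9cf
  after D4: wrote 7B at 0x0a = 43e9cf03066a66
query mem[0x0f]=0x6a, mem[0x13]=0xbe, mem[0x03]=0xe9, mem[0x0b]=0xe9, mem[0x0c]=0xcf

MEM[0x0f,0x13,0x03,0x0b,0x0c] = 6a be e9 e9 cf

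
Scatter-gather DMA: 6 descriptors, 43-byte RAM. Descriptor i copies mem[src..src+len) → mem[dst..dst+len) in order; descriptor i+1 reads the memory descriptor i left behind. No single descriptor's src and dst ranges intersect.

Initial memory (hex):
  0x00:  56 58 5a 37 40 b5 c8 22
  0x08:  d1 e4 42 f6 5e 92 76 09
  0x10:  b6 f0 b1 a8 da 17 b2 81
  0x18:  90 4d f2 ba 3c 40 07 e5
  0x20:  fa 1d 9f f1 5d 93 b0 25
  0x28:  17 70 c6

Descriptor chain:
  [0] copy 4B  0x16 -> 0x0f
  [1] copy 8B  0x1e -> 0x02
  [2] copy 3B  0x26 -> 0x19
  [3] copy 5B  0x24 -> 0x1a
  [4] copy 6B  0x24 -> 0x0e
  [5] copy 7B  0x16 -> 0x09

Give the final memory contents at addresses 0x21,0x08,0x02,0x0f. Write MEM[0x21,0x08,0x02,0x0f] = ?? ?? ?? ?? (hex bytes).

MEM[0x21,0x08,0x02,0x0f] = 1d 5d 07 b0

  after D0: wrote 4B at 0x0f = b281904d
  after D1: wrote 8B at 0x02 = 07e5fa1d9ff15d93
  after D2: wrote 3B at 0x19 = b02517
  after D3: wrote 5B at 0x1a = 5d93b02517
  after D4: wrote 6B at 0x0e = 5d93b0251770
  after D5: wrote 7B at 0x09 = b28190b05d93b0
query mem[0x21]=0x1d, mem[0x08]=0x5d, mem[0x02]=0x07, mem[0x0f]=0xb0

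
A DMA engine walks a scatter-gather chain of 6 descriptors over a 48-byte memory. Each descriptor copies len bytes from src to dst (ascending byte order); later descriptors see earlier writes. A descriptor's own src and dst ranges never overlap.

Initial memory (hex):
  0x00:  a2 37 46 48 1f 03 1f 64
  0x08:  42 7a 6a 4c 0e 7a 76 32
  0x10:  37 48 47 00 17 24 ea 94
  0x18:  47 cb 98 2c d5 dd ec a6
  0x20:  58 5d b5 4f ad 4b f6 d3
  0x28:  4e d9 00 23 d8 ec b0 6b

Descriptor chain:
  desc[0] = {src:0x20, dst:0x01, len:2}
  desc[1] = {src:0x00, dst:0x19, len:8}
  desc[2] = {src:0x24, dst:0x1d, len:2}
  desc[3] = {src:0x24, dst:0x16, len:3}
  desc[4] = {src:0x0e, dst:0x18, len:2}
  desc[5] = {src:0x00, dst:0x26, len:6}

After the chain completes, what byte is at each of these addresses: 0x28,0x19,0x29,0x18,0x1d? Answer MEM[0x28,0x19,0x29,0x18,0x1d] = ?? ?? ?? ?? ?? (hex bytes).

MEM[0x28,0x19,0x29,0x18,0x1d] = 5d 32 48 76 ad

[0] 0x20->0x01 len=2 : 58 5d
[1] 0x00->0x19 len=8 : a2 58 5d 48 1f 03 1f 64
[2] 0x24->0x1d len=2 : ad 4b
[3] 0x24->0x16 len=3 : ad 4b f6
[4] 0x0e->0x18 len=2 : 76 32
[5] 0x00->0x26 len=6 : a2 58 5d 48 1f 03
query mem[0x28]=0x5d, mem[0x19]=0x32, mem[0x29]=0x48, mem[0x18]=0x76, mem[0x1d]=0xad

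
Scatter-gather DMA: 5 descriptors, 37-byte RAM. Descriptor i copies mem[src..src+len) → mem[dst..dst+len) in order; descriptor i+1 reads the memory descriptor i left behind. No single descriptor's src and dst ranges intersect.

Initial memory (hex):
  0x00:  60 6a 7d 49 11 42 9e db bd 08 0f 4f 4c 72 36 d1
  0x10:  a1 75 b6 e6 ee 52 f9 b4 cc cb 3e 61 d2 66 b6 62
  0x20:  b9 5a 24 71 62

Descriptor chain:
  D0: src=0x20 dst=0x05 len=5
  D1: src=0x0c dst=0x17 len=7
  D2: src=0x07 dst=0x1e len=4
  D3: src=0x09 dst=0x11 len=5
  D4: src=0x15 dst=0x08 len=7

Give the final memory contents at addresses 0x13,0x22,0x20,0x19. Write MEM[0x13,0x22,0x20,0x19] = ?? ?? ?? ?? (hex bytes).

#0 dst[0x05+5] := {0xb9,0x5a,0x24,0x71,0x62}
#1 dst[0x17+7] := {0x4c,0x72,0x36,0xd1,0xa1,0x75,0xb6}
#2 dst[0x1e+4] := {0x24,0x71,0x62,0x0f}
#3 dst[0x11+5] := {0x62,0x0f,0x4f,0x4c,0x72}
#4 dst[0x08+7] := {0x72,0xf9,0x4c,0x72,0x36,0xd1,0xa1}
query mem[0x13]=0x4f, mem[0x22]=0x24, mem[0x20]=0x62, mem[0x19]=0x36

MEM[0x13,0x22,0x20,0x19] = 4f 24 62 36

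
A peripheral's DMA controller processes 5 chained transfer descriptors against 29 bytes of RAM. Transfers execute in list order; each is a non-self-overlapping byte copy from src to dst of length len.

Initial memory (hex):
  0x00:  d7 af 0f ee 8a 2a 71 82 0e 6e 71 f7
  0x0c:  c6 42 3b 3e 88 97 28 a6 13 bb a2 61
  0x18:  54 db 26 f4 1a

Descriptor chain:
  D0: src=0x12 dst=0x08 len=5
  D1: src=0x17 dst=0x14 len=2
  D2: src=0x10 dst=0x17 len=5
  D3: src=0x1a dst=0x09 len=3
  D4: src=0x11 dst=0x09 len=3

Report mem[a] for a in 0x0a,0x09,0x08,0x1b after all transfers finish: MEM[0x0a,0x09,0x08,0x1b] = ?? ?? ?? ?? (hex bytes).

#0 dst[0x08+5] := {0x28,0xa6,0x13,0xbb,0xa2}
#1 dst[0x14+2] := {0x61,0x54}
#2 dst[0x17+5] := {0x88,0x97,0x28,0xa6,0x61}
#3 dst[0x09+3] := {0xa6,0x61,0x1a}
#4 dst[0x09+3] := {0x97,0x28,0xa6}
query mem[0x0a]=0x28, mem[0x09]=0x97, mem[0x08]=0x28, mem[0x1b]=0x61

MEM[0x0a,0x09,0x08,0x1b] = 28 97 28 61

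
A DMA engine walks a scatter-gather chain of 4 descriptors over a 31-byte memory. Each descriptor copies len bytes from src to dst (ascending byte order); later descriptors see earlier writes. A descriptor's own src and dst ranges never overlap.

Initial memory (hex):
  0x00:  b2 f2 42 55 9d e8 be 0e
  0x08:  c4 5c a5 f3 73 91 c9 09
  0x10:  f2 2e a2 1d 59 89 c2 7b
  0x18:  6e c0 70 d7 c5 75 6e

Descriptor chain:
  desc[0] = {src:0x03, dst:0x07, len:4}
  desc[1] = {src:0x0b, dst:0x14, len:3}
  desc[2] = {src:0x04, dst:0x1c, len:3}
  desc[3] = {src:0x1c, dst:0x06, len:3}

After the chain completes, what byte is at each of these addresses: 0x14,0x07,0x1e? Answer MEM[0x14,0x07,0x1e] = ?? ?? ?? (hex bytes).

D0: mem[0x07..0x0a] <- [55 9d e8 be]
D1: mem[0x14..0x16] <- [f3 73 91]
D2: mem[0x1c..0x1e] <- [9d e8 be]
D3: mem[0x06..0x08] <- [9d e8 be]
query mem[0x14]=0xf3, mem[0x07]=0xe8, mem[0x1e]=0xbe

MEM[0x14,0x07,0x1e] = f3 e8 be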